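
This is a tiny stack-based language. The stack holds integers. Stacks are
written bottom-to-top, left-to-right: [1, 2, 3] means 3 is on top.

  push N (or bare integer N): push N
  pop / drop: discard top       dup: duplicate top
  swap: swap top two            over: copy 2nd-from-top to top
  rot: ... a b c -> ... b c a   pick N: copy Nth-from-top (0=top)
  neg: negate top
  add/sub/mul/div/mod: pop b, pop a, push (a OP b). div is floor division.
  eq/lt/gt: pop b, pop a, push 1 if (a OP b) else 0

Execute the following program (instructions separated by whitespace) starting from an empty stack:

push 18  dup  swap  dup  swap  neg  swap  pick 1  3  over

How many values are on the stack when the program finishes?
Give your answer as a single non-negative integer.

Answer: 6

Derivation:
After 'push 18': stack = [18] (depth 1)
After 'dup': stack = [18, 18] (depth 2)
After 'swap': stack = [18, 18] (depth 2)
After 'dup': stack = [18, 18, 18] (depth 3)
After 'swap': stack = [18, 18, 18] (depth 3)
After 'neg': stack = [18, 18, -18] (depth 3)
After 'swap': stack = [18, -18, 18] (depth 3)
After 'pick 1': stack = [18, -18, 18, -18] (depth 4)
After 'push 3': stack = [18, -18, 18, -18, 3] (depth 5)
After 'over': stack = [18, -18, 18, -18, 3, -18] (depth 6)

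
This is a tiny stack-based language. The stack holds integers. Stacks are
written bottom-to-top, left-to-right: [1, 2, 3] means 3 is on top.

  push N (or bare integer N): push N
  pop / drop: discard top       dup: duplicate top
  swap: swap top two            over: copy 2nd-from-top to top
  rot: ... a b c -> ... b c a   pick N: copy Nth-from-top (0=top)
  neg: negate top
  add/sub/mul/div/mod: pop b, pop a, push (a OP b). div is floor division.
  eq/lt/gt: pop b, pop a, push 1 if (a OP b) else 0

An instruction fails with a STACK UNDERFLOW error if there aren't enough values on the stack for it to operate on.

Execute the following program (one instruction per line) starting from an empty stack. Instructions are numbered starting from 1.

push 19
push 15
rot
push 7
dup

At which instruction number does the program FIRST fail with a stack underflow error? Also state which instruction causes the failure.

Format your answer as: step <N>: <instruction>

Step 1 ('push 19'): stack = [19], depth = 1
Step 2 ('push 15'): stack = [19, 15], depth = 2
Step 3 ('rot'): needs 3 value(s) but depth is 2 — STACK UNDERFLOW

Answer: step 3: rot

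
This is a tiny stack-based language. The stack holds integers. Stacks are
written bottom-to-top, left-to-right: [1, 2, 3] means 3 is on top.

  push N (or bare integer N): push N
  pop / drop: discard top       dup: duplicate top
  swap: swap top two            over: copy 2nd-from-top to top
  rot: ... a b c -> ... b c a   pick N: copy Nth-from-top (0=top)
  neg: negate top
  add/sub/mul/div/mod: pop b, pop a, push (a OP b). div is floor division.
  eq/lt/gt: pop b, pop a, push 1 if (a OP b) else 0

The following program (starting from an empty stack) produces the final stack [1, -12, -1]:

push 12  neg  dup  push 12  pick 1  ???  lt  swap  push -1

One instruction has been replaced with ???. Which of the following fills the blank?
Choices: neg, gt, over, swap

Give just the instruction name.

Answer: gt

Derivation:
Stack before ???: [-12, -12, 12, -12]
Stack after ???:  [-12, -12, 1]
Checking each choice:
  neg: produces [-12, 0, -12, -1]
  gt: MATCH
  over: produces [-12, -12, 1, 12, -1]
  swap: produces [-12, 1, -12, -1]


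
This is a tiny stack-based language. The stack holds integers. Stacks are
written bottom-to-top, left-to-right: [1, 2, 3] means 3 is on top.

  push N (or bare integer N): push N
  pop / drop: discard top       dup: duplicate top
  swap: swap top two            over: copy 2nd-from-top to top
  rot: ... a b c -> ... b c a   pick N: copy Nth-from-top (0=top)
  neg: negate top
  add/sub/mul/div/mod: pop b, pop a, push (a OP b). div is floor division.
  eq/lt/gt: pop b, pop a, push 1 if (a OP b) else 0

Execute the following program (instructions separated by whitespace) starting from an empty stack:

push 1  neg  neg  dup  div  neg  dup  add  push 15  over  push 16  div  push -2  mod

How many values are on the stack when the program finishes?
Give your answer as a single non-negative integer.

After 'push 1': stack = [1] (depth 1)
After 'neg': stack = [-1] (depth 1)
After 'neg': stack = [1] (depth 1)
After 'dup': stack = [1, 1] (depth 2)
After 'div': stack = [1] (depth 1)
After 'neg': stack = [-1] (depth 1)
After 'dup': stack = [-1, -1] (depth 2)
After 'add': stack = [-2] (depth 1)
After 'push 15': stack = [-2, 15] (depth 2)
After 'over': stack = [-2, 15, -2] (depth 3)
After 'push 16': stack = [-2, 15, -2, 16] (depth 4)
After 'div': stack = [-2, 15, -1] (depth 3)
After 'push -2': stack = [-2, 15, -1, -2] (depth 4)
After 'mod': stack = [-2, 15, -1] (depth 3)

Answer: 3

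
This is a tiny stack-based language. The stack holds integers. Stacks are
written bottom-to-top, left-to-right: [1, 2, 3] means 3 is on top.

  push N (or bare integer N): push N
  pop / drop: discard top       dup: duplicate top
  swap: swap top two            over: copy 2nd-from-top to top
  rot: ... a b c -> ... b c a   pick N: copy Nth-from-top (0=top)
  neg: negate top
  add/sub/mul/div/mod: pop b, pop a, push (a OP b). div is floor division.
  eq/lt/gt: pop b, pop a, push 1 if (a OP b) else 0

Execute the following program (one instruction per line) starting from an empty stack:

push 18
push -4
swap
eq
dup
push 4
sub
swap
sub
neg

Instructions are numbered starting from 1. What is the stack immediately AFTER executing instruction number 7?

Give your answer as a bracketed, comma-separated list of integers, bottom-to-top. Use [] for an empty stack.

Step 1 ('push 18'): [18]
Step 2 ('push -4'): [18, -4]
Step 3 ('swap'): [-4, 18]
Step 4 ('eq'): [0]
Step 5 ('dup'): [0, 0]
Step 6 ('push 4'): [0, 0, 4]
Step 7 ('sub'): [0, -4]

Answer: [0, -4]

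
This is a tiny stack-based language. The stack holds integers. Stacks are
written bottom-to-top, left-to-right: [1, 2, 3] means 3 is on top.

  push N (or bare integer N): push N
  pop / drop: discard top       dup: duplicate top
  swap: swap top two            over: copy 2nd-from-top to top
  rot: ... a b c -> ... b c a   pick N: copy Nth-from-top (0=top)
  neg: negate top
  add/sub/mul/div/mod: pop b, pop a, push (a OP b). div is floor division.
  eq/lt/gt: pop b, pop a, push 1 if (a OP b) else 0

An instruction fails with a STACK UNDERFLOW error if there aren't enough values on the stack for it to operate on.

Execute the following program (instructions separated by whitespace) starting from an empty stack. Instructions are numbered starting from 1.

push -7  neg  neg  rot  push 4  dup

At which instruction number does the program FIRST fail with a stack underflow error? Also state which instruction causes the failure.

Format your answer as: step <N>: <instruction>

Step 1 ('push -7'): stack = [-7], depth = 1
Step 2 ('neg'): stack = [7], depth = 1
Step 3 ('neg'): stack = [-7], depth = 1
Step 4 ('rot'): needs 3 value(s) but depth is 1 — STACK UNDERFLOW

Answer: step 4: rot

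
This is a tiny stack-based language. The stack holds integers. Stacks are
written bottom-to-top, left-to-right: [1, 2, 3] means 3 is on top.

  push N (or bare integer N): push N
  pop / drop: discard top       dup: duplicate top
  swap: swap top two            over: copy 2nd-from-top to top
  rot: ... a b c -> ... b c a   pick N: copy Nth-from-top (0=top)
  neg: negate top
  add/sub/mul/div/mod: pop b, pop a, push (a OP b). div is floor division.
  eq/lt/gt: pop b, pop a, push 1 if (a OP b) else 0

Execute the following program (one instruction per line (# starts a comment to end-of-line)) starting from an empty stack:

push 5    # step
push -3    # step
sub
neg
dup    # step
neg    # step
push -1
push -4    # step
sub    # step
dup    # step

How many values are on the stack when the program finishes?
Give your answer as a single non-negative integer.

Answer: 4

Derivation:
After 'push 5': stack = [5] (depth 1)
After 'push -3': stack = [5, -3] (depth 2)
After 'sub': stack = [8] (depth 1)
After 'neg': stack = [-8] (depth 1)
After 'dup': stack = [-8, -8] (depth 2)
After 'neg': stack = [-8, 8] (depth 2)
After 'push -1': stack = [-8, 8, -1] (depth 3)
After 'push -4': stack = [-8, 8, -1, -4] (depth 4)
After 'sub': stack = [-8, 8, 3] (depth 3)
After 'dup': stack = [-8, 8, 3, 3] (depth 4)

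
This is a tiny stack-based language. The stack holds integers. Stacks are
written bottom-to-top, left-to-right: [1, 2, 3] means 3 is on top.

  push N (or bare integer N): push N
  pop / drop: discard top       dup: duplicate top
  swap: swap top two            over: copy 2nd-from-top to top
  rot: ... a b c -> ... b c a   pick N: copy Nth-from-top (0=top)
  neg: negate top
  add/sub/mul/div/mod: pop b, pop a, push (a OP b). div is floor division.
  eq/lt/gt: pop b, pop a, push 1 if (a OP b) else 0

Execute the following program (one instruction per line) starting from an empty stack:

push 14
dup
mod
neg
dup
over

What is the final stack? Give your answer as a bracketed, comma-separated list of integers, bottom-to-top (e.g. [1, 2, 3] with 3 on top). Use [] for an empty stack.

After 'push 14': [14]
After 'dup': [14, 14]
After 'mod': [0]
After 'neg': [0]
After 'dup': [0, 0]
After 'over': [0, 0, 0]

Answer: [0, 0, 0]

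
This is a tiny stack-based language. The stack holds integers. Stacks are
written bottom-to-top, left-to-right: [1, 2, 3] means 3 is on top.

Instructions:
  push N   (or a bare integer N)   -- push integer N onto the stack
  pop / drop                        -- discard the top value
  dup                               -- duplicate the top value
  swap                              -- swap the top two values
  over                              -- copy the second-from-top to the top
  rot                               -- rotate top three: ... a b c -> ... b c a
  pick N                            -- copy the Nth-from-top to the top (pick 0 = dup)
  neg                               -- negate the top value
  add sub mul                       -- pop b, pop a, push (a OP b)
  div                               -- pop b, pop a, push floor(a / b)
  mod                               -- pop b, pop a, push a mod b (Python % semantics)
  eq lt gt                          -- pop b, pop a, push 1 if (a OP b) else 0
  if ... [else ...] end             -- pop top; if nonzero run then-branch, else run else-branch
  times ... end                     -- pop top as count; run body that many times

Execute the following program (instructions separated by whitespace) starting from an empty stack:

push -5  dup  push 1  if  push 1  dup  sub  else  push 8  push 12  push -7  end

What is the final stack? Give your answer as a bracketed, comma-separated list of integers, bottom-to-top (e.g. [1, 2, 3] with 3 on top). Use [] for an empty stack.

After 'push -5': [-5]
After 'dup': [-5, -5]
After 'push 1': [-5, -5, 1]
After 'if': [-5, -5]
After 'push 1': [-5, -5, 1]
After 'dup': [-5, -5, 1, 1]
After 'sub': [-5, -5, 0]

Answer: [-5, -5, 0]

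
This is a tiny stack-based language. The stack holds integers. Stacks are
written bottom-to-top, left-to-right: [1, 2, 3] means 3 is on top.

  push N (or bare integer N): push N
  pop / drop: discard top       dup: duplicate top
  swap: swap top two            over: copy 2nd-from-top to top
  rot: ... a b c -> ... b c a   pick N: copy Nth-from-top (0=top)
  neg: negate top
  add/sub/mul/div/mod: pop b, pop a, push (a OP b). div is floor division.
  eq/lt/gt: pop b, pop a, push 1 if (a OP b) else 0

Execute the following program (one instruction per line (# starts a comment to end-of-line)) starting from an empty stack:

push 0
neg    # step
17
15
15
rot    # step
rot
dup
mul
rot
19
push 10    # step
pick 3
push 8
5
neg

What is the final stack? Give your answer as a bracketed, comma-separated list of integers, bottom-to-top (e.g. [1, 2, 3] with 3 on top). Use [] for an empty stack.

Answer: [0, 17, 225, 15, 19, 10, 225, 8, -5]

Derivation:
After 'push 0': [0]
After 'neg': [0]
After 'push 17': [0, 17]
After 'push 15': [0, 17, 15]
After 'push 15': [0, 17, 15, 15]
After 'rot': [0, 15, 15, 17]
After 'rot': [0, 15, 17, 15]
After 'dup': [0, 15, 17, 15, 15]
After 'mul': [0, 15, 17, 225]
After 'rot': [0, 17, 225, 15]
After 'push 19': [0, 17, 225, 15, 19]
After 'push 10': [0, 17, 225, 15, 19, 10]
After 'pick 3': [0, 17, 225, 15, 19, 10, 225]
After 'push 8': [0, 17, 225, 15, 19, 10, 225, 8]
After 'push 5': [0, 17, 225, 15, 19, 10, 225, 8, 5]
After 'neg': [0, 17, 225, 15, 19, 10, 225, 8, -5]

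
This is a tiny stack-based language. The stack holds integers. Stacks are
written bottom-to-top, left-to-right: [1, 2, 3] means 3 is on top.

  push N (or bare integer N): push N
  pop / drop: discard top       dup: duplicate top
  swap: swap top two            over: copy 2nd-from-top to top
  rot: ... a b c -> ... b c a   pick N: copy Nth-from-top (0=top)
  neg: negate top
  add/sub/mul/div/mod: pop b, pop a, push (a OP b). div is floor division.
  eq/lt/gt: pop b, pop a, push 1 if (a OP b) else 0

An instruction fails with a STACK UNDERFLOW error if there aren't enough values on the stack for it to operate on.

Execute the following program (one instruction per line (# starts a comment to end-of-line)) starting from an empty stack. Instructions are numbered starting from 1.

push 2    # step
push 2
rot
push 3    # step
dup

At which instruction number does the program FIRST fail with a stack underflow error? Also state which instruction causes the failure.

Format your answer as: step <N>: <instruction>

Step 1 ('push 2'): stack = [2], depth = 1
Step 2 ('push 2'): stack = [2, 2], depth = 2
Step 3 ('rot'): needs 3 value(s) but depth is 2 — STACK UNDERFLOW

Answer: step 3: rot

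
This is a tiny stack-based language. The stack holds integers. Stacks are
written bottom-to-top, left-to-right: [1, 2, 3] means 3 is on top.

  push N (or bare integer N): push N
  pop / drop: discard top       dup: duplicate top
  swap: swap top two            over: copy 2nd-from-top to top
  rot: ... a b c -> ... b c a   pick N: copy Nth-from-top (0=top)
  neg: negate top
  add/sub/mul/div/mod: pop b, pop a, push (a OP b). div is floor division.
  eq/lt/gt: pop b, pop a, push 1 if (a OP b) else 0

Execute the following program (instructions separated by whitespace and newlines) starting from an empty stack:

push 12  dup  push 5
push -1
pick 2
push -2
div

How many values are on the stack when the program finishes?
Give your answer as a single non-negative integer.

Answer: 5

Derivation:
After 'push 12': stack = [12] (depth 1)
After 'dup': stack = [12, 12] (depth 2)
After 'push 5': stack = [12, 12, 5] (depth 3)
After 'push -1': stack = [12, 12, 5, -1] (depth 4)
After 'pick 2': stack = [12, 12, 5, -1, 12] (depth 5)
After 'push -2': stack = [12, 12, 5, -1, 12, -2] (depth 6)
After 'div': stack = [12, 12, 5, -1, -6] (depth 5)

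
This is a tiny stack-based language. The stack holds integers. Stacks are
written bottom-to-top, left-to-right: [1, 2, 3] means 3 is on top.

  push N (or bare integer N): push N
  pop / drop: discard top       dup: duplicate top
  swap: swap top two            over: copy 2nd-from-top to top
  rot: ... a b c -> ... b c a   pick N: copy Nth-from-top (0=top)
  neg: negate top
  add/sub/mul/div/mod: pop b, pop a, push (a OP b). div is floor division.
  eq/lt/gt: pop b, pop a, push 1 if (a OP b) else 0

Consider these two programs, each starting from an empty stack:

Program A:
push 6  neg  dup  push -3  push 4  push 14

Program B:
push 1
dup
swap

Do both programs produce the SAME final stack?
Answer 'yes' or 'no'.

Answer: no

Derivation:
Program A trace:
  After 'push 6': [6]
  After 'neg': [-6]
  After 'dup': [-6, -6]
  After 'push -3': [-6, -6, -3]
  After 'push 4': [-6, -6, -3, 4]
  After 'push 14': [-6, -6, -3, 4, 14]
Program A final stack: [-6, -6, -3, 4, 14]

Program B trace:
  After 'push 1': [1]
  After 'dup': [1, 1]
  After 'swap': [1, 1]
Program B final stack: [1, 1]
Same: no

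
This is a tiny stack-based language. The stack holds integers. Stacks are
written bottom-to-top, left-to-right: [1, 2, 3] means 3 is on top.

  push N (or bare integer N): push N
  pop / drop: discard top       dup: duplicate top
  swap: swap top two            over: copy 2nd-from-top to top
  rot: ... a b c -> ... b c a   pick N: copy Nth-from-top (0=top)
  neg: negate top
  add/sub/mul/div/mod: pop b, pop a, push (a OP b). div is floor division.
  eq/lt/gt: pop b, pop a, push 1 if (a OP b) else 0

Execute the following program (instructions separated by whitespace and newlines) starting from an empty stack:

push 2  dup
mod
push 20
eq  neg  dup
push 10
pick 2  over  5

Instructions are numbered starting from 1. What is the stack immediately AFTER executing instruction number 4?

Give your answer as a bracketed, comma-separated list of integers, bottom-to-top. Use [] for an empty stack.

Step 1 ('push 2'): [2]
Step 2 ('dup'): [2, 2]
Step 3 ('mod'): [0]
Step 4 ('push 20'): [0, 20]

Answer: [0, 20]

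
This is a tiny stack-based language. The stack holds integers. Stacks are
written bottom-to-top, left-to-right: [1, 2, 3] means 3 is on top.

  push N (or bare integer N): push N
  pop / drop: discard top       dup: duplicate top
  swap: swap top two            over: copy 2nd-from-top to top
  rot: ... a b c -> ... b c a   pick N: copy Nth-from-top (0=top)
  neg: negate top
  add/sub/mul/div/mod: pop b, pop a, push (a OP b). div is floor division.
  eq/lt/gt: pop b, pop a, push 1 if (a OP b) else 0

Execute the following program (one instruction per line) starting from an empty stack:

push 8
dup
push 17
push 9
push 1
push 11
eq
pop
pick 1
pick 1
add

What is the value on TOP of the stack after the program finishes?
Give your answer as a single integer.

Answer: 26

Derivation:
After 'push 8': [8]
After 'dup': [8, 8]
After 'push 17': [8, 8, 17]
After 'push 9': [8, 8, 17, 9]
After 'push 1': [8, 8, 17, 9, 1]
After 'push 11': [8, 8, 17, 9, 1, 11]
After 'eq': [8, 8, 17, 9, 0]
After 'pop': [8, 8, 17, 9]
After 'pick 1': [8, 8, 17, 9, 17]
After 'pick 1': [8, 8, 17, 9, 17, 9]
After 'add': [8, 8, 17, 9, 26]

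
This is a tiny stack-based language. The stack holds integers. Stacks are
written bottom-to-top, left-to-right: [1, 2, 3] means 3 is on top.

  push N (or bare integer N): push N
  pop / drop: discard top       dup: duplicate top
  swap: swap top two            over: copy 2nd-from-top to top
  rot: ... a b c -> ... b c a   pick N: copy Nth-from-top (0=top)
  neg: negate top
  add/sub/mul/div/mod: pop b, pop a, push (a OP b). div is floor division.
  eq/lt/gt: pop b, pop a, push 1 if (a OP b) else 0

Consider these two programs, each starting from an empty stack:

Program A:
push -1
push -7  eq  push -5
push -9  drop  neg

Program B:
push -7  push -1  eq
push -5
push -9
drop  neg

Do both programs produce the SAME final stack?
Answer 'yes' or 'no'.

Program A trace:
  After 'push -1': [-1]
  After 'push -7': [-1, -7]
  After 'eq': [0]
  After 'push -5': [0, -5]
  After 'push -9': [0, -5, -9]
  After 'drop': [0, -5]
  After 'neg': [0, 5]
Program A final stack: [0, 5]

Program B trace:
  After 'push -7': [-7]
  After 'push -1': [-7, -1]
  After 'eq': [0]
  After 'push -5': [0, -5]
  After 'push -9': [0, -5, -9]
  After 'drop': [0, -5]
  After 'neg': [0, 5]
Program B final stack: [0, 5]
Same: yes

Answer: yes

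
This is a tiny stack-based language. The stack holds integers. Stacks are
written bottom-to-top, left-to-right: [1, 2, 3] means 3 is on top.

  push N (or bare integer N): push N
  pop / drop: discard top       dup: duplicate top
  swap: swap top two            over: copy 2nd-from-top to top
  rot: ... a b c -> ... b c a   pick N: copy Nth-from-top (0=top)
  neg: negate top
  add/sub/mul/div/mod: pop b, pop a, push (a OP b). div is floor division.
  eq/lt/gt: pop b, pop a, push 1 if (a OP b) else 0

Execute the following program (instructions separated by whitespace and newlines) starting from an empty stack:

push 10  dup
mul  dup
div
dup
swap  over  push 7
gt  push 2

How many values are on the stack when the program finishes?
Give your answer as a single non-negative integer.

After 'push 10': stack = [10] (depth 1)
After 'dup': stack = [10, 10] (depth 2)
After 'mul': stack = [100] (depth 1)
After 'dup': stack = [100, 100] (depth 2)
After 'div': stack = [1] (depth 1)
After 'dup': stack = [1, 1] (depth 2)
After 'swap': stack = [1, 1] (depth 2)
After 'over': stack = [1, 1, 1] (depth 3)
After 'push 7': stack = [1, 1, 1, 7] (depth 4)
After 'gt': stack = [1, 1, 0] (depth 3)
After 'push 2': stack = [1, 1, 0, 2] (depth 4)

Answer: 4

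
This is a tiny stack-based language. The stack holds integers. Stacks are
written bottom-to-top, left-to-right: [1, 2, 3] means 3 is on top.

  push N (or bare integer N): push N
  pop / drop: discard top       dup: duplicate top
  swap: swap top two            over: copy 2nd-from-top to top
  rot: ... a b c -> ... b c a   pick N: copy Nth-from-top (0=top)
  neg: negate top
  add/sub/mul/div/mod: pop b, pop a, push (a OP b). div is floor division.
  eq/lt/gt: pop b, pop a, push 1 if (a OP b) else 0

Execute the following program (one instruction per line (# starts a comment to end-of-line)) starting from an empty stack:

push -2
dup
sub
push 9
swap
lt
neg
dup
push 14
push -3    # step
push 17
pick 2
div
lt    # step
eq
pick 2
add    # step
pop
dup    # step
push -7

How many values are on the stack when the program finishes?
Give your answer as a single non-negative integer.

Answer: 4

Derivation:
After 'push -2': stack = [-2] (depth 1)
After 'dup': stack = [-2, -2] (depth 2)
After 'sub': stack = [0] (depth 1)
After 'push 9': stack = [0, 9] (depth 2)
After 'swap': stack = [9, 0] (depth 2)
After 'lt': stack = [0] (depth 1)
After 'neg': stack = [0] (depth 1)
After 'dup': stack = [0, 0] (depth 2)
After 'push 14': stack = [0, 0, 14] (depth 3)
After 'push -3': stack = [0, 0, 14, -3] (depth 4)
After 'push 17': stack = [0, 0, 14, -3, 17] (depth 5)
After 'pick 2': stack = [0, 0, 14, -3, 17, 14] (depth 6)
After 'div': stack = [0, 0, 14, -3, 1] (depth 5)
After 'lt': stack = [0, 0, 14, 1] (depth 4)
After 'eq': stack = [0, 0, 0] (depth 3)
After 'pick 2': stack = [0, 0, 0, 0] (depth 4)
After 'add': stack = [0, 0, 0] (depth 3)
After 'pop': stack = [0, 0] (depth 2)
After 'dup': stack = [0, 0, 0] (depth 3)
After 'push -7': stack = [0, 0, 0, -7] (depth 4)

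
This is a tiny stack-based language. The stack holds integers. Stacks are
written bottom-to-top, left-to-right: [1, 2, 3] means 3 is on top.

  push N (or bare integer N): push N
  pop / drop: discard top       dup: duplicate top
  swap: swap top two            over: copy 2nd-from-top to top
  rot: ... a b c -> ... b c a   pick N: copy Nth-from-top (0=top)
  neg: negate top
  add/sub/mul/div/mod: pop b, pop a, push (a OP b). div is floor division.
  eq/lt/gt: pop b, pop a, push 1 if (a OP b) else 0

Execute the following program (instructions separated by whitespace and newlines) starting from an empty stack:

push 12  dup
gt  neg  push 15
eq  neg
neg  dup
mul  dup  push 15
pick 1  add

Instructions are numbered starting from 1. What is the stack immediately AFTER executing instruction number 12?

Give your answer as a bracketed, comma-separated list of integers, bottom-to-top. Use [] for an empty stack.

Answer: [0, 0, 15]

Derivation:
Step 1 ('push 12'): [12]
Step 2 ('dup'): [12, 12]
Step 3 ('gt'): [0]
Step 4 ('neg'): [0]
Step 5 ('push 15'): [0, 15]
Step 6 ('eq'): [0]
Step 7 ('neg'): [0]
Step 8 ('neg'): [0]
Step 9 ('dup'): [0, 0]
Step 10 ('mul'): [0]
Step 11 ('dup'): [0, 0]
Step 12 ('push 15'): [0, 0, 15]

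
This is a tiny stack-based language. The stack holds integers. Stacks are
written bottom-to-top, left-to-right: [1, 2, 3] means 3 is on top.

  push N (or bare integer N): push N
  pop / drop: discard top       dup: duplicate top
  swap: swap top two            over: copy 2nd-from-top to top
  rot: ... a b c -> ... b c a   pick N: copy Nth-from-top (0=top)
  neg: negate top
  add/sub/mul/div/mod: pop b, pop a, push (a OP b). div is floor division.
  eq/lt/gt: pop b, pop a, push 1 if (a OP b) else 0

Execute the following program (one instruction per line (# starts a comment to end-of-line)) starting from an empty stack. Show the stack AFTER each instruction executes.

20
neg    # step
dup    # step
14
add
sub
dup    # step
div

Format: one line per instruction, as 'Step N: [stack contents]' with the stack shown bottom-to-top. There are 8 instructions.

Step 1: [20]
Step 2: [-20]
Step 3: [-20, -20]
Step 4: [-20, -20, 14]
Step 5: [-20, -6]
Step 6: [-14]
Step 7: [-14, -14]
Step 8: [1]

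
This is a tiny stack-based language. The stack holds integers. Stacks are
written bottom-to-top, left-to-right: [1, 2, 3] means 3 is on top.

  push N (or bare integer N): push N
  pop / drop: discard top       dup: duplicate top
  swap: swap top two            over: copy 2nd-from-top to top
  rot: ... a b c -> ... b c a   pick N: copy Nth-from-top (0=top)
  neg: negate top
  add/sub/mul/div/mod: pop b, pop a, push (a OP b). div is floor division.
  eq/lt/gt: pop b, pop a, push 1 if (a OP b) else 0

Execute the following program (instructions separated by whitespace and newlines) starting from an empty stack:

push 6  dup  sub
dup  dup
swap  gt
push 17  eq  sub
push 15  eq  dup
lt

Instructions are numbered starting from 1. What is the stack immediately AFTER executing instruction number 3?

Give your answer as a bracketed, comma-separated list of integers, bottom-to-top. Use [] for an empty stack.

Step 1 ('push 6'): [6]
Step 2 ('dup'): [6, 6]
Step 3 ('sub'): [0]

Answer: [0]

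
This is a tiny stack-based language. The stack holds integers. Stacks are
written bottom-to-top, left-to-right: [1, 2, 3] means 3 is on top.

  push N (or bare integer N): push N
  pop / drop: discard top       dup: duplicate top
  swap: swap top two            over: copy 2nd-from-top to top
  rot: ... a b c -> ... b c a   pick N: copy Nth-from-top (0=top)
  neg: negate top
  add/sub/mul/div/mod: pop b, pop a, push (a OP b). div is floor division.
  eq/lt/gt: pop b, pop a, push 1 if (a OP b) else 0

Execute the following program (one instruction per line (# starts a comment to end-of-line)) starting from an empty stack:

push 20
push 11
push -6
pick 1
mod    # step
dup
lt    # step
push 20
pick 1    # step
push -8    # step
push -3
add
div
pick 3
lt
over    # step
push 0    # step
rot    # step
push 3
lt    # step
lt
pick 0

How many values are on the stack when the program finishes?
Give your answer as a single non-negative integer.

After 'push 20': stack = [20] (depth 1)
After 'push 11': stack = [20, 11] (depth 2)
After 'push -6': stack = [20, 11, -6] (depth 3)
After 'pick 1': stack = [20, 11, -6, 11] (depth 4)
After 'mod': stack = [20, 11, 5] (depth 3)
After 'dup': stack = [20, 11, 5, 5] (depth 4)
After 'lt': stack = [20, 11, 0] (depth 3)
After 'push 20': stack = [20, 11, 0, 20] (depth 4)
After 'pick 1': stack = [20, 11, 0, 20, 0] (depth 5)
After 'push -8': stack = [20, 11, 0, 20, 0, -8] (depth 6)
  ...
After 'div': stack = [20, 11, 0, 20, 0] (depth 5)
After 'pick 3': stack = [20, 11, 0, 20, 0, 11] (depth 6)
After 'lt': stack = [20, 11, 0, 20, 1] (depth 5)
After 'over': stack = [20, 11, 0, 20, 1, 20] (depth 6)
After 'push 0': stack = [20, 11, 0, 20, 1, 20, 0] (depth 7)
After 'rot': stack = [20, 11, 0, 20, 20, 0, 1] (depth 7)
After 'push 3': stack = [20, 11, 0, 20, 20, 0, 1, 3] (depth 8)
After 'lt': stack = [20, 11, 0, 20, 20, 0, 1] (depth 7)
After 'lt': stack = [20, 11, 0, 20, 20, 1] (depth 6)
After 'pick 0': stack = [20, 11, 0, 20, 20, 1, 1] (depth 7)

Answer: 7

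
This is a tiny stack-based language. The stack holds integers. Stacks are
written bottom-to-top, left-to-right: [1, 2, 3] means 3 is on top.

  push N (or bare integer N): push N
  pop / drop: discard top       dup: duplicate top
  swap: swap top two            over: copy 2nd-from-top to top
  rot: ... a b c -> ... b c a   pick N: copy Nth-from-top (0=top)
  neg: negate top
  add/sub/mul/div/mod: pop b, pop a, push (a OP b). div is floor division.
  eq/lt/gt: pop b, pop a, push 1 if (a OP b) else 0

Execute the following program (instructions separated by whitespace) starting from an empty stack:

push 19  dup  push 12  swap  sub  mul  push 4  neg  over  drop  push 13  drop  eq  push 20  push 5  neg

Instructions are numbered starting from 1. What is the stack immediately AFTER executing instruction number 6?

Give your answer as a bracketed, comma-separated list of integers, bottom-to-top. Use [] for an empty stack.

Answer: [-133]

Derivation:
Step 1 ('push 19'): [19]
Step 2 ('dup'): [19, 19]
Step 3 ('push 12'): [19, 19, 12]
Step 4 ('swap'): [19, 12, 19]
Step 5 ('sub'): [19, -7]
Step 6 ('mul'): [-133]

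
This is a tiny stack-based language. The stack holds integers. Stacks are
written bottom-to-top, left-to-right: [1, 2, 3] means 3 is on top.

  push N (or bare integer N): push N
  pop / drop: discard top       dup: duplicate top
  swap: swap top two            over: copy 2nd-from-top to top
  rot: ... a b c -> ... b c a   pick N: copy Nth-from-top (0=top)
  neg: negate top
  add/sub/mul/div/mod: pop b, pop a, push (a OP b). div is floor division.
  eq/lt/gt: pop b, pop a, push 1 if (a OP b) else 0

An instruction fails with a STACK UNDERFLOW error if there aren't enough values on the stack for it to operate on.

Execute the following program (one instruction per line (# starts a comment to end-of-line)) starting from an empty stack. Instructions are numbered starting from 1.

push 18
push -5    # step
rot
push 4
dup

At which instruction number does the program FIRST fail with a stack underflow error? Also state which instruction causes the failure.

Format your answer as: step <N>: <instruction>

Step 1 ('push 18'): stack = [18], depth = 1
Step 2 ('push -5'): stack = [18, -5], depth = 2
Step 3 ('rot'): needs 3 value(s) but depth is 2 — STACK UNDERFLOW

Answer: step 3: rot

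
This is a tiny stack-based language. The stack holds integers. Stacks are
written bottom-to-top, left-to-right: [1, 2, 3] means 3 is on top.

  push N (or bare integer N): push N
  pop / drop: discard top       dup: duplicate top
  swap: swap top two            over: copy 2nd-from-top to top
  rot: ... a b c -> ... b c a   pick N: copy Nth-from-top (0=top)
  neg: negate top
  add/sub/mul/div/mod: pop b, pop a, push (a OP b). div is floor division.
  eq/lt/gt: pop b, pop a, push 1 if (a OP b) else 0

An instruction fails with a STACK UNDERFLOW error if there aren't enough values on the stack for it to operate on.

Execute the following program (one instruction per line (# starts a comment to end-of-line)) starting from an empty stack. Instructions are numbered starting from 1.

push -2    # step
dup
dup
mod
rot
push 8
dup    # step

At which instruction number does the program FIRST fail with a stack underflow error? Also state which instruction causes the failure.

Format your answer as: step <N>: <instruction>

Step 1 ('push -2'): stack = [-2], depth = 1
Step 2 ('dup'): stack = [-2, -2], depth = 2
Step 3 ('dup'): stack = [-2, -2, -2], depth = 3
Step 4 ('mod'): stack = [-2, 0], depth = 2
Step 5 ('rot'): needs 3 value(s) but depth is 2 — STACK UNDERFLOW

Answer: step 5: rot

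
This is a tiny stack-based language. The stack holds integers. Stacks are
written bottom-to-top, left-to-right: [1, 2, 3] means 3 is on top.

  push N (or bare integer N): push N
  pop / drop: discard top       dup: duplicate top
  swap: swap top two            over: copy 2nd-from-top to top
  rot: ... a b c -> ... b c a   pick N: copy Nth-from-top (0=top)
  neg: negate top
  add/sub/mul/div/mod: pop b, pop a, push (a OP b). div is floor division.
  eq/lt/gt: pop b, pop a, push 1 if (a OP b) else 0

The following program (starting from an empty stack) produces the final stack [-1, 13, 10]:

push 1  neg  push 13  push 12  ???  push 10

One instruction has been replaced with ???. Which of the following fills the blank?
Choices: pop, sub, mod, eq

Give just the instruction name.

Answer: pop

Derivation:
Stack before ???: [-1, 13, 12]
Stack after ???:  [-1, 13]
Checking each choice:
  pop: MATCH
  sub: produces [-1, 1, 10]
  mod: produces [-1, 1, 10]
  eq: produces [-1, 0, 10]


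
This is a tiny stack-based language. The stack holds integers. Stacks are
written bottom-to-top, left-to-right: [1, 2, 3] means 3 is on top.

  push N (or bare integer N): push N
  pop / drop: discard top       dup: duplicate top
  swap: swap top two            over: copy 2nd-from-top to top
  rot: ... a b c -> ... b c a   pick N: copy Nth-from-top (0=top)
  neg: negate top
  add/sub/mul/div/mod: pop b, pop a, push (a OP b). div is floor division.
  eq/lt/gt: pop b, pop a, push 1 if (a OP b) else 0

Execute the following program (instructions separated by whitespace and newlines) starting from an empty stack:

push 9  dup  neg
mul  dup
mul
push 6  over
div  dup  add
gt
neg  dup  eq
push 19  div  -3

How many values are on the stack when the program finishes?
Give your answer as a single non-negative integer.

Answer: 2

Derivation:
After 'push 9': stack = [9] (depth 1)
After 'dup': stack = [9, 9] (depth 2)
After 'neg': stack = [9, -9] (depth 2)
After 'mul': stack = [-81] (depth 1)
After 'dup': stack = [-81, -81] (depth 2)
After 'mul': stack = [6561] (depth 1)
After 'push 6': stack = [6561, 6] (depth 2)
After 'over': stack = [6561, 6, 6561] (depth 3)
After 'div': stack = [6561, 0] (depth 2)
After 'dup': stack = [6561, 0, 0] (depth 3)
After 'add': stack = [6561, 0] (depth 2)
After 'gt': stack = [1] (depth 1)
After 'neg': stack = [-1] (depth 1)
After 'dup': stack = [-1, -1] (depth 2)
After 'eq': stack = [1] (depth 1)
After 'push 19': stack = [1, 19] (depth 2)
After 'div': stack = [0] (depth 1)
After 'push -3': stack = [0, -3] (depth 2)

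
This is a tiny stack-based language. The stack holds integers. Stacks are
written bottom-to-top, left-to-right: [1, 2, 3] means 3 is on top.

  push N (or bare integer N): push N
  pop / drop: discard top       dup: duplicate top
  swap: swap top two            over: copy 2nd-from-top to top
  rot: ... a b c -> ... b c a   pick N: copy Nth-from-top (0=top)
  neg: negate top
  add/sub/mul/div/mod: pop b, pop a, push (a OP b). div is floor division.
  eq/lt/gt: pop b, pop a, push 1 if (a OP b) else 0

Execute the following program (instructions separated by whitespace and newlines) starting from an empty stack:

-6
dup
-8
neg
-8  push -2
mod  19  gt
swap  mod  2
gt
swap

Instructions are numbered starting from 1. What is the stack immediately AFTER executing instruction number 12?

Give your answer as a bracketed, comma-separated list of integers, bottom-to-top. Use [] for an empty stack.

Answer: [-6, -6, 0, 2]

Derivation:
Step 1 ('-6'): [-6]
Step 2 ('dup'): [-6, -6]
Step 3 ('-8'): [-6, -6, -8]
Step 4 ('neg'): [-6, -6, 8]
Step 5 ('-8'): [-6, -6, 8, -8]
Step 6 ('push -2'): [-6, -6, 8, -8, -2]
Step 7 ('mod'): [-6, -6, 8, 0]
Step 8 ('19'): [-6, -6, 8, 0, 19]
Step 9 ('gt'): [-6, -6, 8, 0]
Step 10 ('swap'): [-6, -6, 0, 8]
Step 11 ('mod'): [-6, -6, 0]
Step 12 ('2'): [-6, -6, 0, 2]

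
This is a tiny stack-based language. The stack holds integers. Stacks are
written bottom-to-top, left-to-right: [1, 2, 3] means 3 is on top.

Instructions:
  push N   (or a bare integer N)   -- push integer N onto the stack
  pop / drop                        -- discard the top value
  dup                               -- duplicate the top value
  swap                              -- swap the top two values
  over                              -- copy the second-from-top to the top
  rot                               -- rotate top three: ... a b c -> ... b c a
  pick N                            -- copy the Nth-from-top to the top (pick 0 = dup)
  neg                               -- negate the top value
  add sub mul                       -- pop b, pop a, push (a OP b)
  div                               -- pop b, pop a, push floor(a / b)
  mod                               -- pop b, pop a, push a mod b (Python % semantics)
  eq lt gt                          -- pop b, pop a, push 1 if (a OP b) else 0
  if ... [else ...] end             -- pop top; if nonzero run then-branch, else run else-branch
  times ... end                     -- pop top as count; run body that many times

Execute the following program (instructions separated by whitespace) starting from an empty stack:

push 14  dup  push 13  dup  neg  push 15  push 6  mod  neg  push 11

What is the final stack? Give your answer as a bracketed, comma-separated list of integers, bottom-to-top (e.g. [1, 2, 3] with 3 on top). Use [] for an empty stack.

Answer: [14, 14, 13, -13, -3, 11]

Derivation:
After 'push 14': [14]
After 'dup': [14, 14]
After 'push 13': [14, 14, 13]
After 'dup': [14, 14, 13, 13]
After 'neg': [14, 14, 13, -13]
After 'push 15': [14, 14, 13, -13, 15]
After 'push 6': [14, 14, 13, -13, 15, 6]
After 'mod': [14, 14, 13, -13, 3]
After 'neg': [14, 14, 13, -13, -3]
After 'push 11': [14, 14, 13, -13, -3, 11]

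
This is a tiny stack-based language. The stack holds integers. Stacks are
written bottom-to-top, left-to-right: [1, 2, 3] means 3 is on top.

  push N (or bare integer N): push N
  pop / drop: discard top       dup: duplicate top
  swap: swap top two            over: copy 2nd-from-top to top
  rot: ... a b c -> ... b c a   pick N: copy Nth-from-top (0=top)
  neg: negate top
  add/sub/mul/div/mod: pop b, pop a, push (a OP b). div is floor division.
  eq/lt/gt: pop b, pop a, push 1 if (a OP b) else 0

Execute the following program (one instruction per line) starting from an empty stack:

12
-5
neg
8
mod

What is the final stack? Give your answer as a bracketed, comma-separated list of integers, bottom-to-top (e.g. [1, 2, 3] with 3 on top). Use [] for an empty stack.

Answer: [12, 5]

Derivation:
After 'push 12': [12]
After 'push -5': [12, -5]
After 'neg': [12, 5]
After 'push 8': [12, 5, 8]
After 'mod': [12, 5]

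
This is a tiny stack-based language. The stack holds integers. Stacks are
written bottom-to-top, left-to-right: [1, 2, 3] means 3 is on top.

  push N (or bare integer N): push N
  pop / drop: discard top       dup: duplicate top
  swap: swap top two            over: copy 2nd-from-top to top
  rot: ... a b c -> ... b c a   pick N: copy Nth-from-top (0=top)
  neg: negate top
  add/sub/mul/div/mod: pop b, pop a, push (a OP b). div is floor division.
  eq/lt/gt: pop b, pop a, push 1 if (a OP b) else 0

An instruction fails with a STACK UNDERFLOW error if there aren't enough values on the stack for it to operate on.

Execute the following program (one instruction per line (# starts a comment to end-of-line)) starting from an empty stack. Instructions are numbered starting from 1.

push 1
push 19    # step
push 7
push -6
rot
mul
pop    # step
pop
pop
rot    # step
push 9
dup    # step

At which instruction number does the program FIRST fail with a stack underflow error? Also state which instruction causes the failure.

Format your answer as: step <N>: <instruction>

Step 1 ('push 1'): stack = [1], depth = 1
Step 2 ('push 19'): stack = [1, 19], depth = 2
Step 3 ('push 7'): stack = [1, 19, 7], depth = 3
Step 4 ('push -6'): stack = [1, 19, 7, -6], depth = 4
Step 5 ('rot'): stack = [1, 7, -6, 19], depth = 4
Step 6 ('mul'): stack = [1, 7, -114], depth = 3
Step 7 ('pop'): stack = [1, 7], depth = 2
Step 8 ('pop'): stack = [1], depth = 1
Step 9 ('pop'): stack = [], depth = 0
Step 10 ('rot'): needs 3 value(s) but depth is 0 — STACK UNDERFLOW

Answer: step 10: rot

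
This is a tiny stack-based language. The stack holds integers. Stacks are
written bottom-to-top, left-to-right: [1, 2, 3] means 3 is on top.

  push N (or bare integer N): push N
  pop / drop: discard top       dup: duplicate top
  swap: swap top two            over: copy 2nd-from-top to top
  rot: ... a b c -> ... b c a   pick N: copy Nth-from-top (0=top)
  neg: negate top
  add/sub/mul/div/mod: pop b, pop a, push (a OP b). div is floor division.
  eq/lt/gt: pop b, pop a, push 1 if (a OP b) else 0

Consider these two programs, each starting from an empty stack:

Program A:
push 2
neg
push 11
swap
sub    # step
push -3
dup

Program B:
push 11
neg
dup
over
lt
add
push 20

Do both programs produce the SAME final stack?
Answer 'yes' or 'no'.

Program A trace:
  After 'push 2': [2]
  After 'neg': [-2]
  After 'push 11': [-2, 11]
  After 'swap': [11, -2]
  After 'sub': [13]
  After 'push -3': [13, -3]
  After 'dup': [13, -3, -3]
Program A final stack: [13, -3, -3]

Program B trace:
  After 'push 11': [11]
  After 'neg': [-11]
  After 'dup': [-11, -11]
  After 'over': [-11, -11, -11]
  After 'lt': [-11, 0]
  After 'add': [-11]
  After 'push 20': [-11, 20]
Program B final stack: [-11, 20]
Same: no

Answer: no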